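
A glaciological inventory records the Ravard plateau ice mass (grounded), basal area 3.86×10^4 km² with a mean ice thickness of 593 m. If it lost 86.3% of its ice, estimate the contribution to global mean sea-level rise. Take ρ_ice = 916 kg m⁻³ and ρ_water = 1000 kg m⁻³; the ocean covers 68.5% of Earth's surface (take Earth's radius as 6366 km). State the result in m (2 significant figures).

≈ 0.052 m

Ravard: ice volume = 3.86×10^4 km² × 593 m = 2.289×10^4 km³; 0.863 × 2.289×10^4 × (916/1000) = 1.809×10^4 km³ of water.
Spread over 3.49×10^14 m² of ocean, Δh = 1.809×10^13 / 3.49×10^14 = 0.0519 m.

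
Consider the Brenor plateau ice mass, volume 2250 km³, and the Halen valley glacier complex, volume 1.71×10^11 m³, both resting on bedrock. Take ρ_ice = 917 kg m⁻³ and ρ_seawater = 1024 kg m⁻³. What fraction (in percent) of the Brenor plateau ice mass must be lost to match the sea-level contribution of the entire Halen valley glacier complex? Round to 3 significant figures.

Equal sea-level rise means equal mass of meltwater, i.e. equal mass of ice lost.
Ice mass of Halen: 1.568×10^14 kg; ice mass of Brenor: 2.063×10^15 kg.
Fraction required = 1.568×10^14 / 2.063×10^15 = 0.0760 → 7.60 %.

≈ 7.60 %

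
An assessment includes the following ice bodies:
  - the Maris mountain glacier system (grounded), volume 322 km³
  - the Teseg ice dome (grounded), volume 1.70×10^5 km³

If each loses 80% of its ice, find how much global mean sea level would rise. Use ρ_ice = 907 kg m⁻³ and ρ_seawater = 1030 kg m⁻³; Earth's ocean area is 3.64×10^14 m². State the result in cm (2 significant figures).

Maris: 0.8 × 322 km³ × (907/1030) = 226.8 km³ of water.
Teseg: 0.8 × 1.70×10^5 km³ × (907/1030) = 1.198×10^5 km³ of water.
Total added water ≈ 1.200×10^14 m³ over 3.64×10^14 m² → Δh = 0.330 m = 33 cm.

≈ 33 cm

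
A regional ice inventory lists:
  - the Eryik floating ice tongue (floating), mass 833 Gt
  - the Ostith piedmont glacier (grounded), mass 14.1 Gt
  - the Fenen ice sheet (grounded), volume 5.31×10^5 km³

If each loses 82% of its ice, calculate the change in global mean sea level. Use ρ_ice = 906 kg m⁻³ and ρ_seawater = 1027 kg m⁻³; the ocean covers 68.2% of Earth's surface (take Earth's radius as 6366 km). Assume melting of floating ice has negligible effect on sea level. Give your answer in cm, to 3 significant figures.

The Eryik floating ice tongue is floating and already displaces its own weight of water, so its melt adds essentially nothing to sea level.
Ostith: 0.82 × 14.1 Gt = 1.156×10^13 kg; dividing by ρ_w = 1027 kg m⁻³ gives 1.126×10^10 m³ of water.
Fenen: 0.82 × 5.31×10^5 km³ × (906/1027) = 3.841×10^5 km³ of water.
Total added water ≈ 3.841×10^14 m³ over 3.47×10^14 m² → Δh = 1.11 m = 111 cm.

≈ 111 cm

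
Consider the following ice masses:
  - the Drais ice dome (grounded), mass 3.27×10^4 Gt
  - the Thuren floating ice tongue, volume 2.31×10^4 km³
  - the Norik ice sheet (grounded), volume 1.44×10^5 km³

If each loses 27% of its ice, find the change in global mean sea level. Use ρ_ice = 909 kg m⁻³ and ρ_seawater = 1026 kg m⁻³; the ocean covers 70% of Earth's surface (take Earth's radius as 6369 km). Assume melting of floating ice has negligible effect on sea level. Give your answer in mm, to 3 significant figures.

Drais: 0.27 × 3.27×10^4 Gt = 8.829×10^15 kg; dividing by ρ_w = 1026 kg m⁻³ gives 8.605×10^12 m³ of water.
The Thuren floating ice tongue is floating and already displaces its own weight of water, so its melt adds essentially nothing to sea level.
Norik: 0.27 × 1.44×10^5 km³ × (909/1026) = 3.445×10^4 km³ of water.
Total added water ≈ 4.305×10^13 m³ over 3.57×10^14 m² → Δh = 0.121 m = 121 mm.

≈ 121 mm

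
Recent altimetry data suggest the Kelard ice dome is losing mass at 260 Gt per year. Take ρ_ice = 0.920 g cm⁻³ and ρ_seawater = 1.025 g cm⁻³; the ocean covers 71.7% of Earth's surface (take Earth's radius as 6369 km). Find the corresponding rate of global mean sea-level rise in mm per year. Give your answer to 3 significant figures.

≈ 0.694 mm/yr

ρ_w = 1.025 g cm⁻³ = 1025 kg m⁻³. Annual water volume added = 260 Gt / ρ_w = 2.600×10^14 kg / 1025 kg m⁻³ = 2.537×10^11 m³.
Δh per year = 2.537×10^11 / 3.65×10^14 = 6.94×10^-4 m = 0.694 mm.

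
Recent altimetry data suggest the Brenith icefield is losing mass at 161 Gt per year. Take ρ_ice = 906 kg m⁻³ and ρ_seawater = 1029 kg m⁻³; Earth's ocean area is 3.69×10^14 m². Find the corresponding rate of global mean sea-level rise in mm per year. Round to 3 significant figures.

≈ 0.424 mm/yr

ρ_w = 1029 kg m⁻³. Annual water volume added = 161 Gt / ρ_w = 1.610×10^14 kg / 1029 kg m⁻³ = 1.565×10^11 m³.
Δh per year = 1.565×10^11 / 3.69×10^14 = 4.24×10^-4 m = 0.424 mm.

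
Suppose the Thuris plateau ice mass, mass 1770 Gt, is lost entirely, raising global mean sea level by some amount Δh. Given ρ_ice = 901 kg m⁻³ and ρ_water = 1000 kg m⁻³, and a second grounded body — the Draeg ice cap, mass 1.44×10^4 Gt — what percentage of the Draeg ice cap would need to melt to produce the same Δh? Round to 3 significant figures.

≈ 12.3 %

Equal sea-level rise means equal mass of meltwater, i.e. equal mass of ice lost.
Ice mass of Thuris: 1.770×10^15 kg; ice mass of Draeg: 1.440×10^16 kg.
Fraction required = 1.770×10^15 / 1.440×10^16 = 0.123 → 12.3 %.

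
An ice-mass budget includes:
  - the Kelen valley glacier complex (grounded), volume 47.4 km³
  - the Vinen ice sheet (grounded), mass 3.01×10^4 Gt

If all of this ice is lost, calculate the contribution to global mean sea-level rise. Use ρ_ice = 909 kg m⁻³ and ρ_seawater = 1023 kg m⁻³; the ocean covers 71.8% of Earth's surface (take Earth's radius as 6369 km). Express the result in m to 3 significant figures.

≈ 0.0805 m

Kelen: 47.4 km³ × (909/1023) = 42.12 km³ of water.
Vinen: 3.01×10^4 Gt = 3.010×10^16 kg; dividing by ρ_w = 1023 kg m⁻³ gives 2.942×10^13 m³ of water.
Total added water ≈ 2.947×10^13 m³ over 3.66×10^14 m² → Δh = 0.0805 m.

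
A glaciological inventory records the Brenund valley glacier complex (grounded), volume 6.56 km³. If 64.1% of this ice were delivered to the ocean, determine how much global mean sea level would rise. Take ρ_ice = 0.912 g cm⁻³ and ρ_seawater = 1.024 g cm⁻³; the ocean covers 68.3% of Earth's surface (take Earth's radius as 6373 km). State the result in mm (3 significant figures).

≈ 0.0107 mm

Brenund: 0.641 × 6.56 km³ × (912/1024) = 3.745 km³ of water.
Spread over 3.49×10^14 m² of ocean, Δh = 3.745×10^9 / 3.49×10^14 = 1.07×10^-5 m = 0.0107 mm.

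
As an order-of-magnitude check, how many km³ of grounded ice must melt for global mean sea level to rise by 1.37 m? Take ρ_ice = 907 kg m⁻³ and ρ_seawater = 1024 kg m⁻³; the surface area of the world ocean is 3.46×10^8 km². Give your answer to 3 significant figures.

Required water volume = Δh × A = 1.37 m × 3.46×10^14 m² = 4.740×10^14 m³ = 4.740×10^5 km³.
Ice volume = water volume × ρ_w/ρ_ice = 4.740×10^5 × 1024/907 = 5.35×10^5 km³.

≈ 5.35×10^5 km³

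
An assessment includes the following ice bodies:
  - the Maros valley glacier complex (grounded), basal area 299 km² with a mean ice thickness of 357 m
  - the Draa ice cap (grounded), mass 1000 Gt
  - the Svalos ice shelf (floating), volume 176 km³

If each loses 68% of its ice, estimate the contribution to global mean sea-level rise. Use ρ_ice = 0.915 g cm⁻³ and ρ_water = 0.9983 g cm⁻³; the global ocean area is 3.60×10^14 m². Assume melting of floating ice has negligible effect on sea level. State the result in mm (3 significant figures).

≈ 2.08 mm

Maros: ice volume = 299 km² × 357 m = 106.7 km³; 0.68 × 106.7 × (915/998.3) = 66.53 km³ of water.
Draa: 0.68 × 1000 Gt = 6.800×10^14 kg; dividing by ρ_w = 0.9983 g cm⁻³ = 998.3 kg m⁻³ gives 6.812×10^11 m³ of water.
The Svalos ice shelf is floating and already displaces its own weight of water, so its melt adds essentially nothing to sea level.
Total added water ≈ 7.477×10^11 m³ over 3.60×10^14 m² → Δh = 2.08×10^-3 m = 2.08 mm.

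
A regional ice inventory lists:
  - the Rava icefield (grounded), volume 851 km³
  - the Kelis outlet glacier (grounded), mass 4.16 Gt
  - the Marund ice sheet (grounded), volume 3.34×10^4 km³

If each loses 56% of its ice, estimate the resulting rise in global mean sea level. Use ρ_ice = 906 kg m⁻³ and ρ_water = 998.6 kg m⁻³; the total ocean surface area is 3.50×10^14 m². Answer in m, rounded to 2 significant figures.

≈ 0.050 m

Rava: 0.56 × 851 km³ × (906/998.6) = 432.4 km³ of water.
Kelis: 0.56 × 4.16 Gt = 2.330×10^12 kg; dividing by ρ_w = 998.6 kg m⁻³ gives 2.333×10^9 m³ of water.
Marund: 0.56 × 3.34×10^4 km³ × (906/998.6) = 1.697×10^4 km³ of water.
Total added water ≈ 1.740×10^13 m³ over 3.50×10^14 m² → Δh = 0.0497 m.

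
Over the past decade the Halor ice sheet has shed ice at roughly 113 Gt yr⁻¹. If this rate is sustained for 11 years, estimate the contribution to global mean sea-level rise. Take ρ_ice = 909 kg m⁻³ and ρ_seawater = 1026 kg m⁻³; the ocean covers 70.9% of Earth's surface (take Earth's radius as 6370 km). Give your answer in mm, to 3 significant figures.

≈ 3.35 mm

Total mass lost = 113 Gt/yr × 11 yr = 1243 Gt = 1.243×10^15 kg.
ρ_w = 1026 kg m⁻³, so water volume = 1.243×10^15 / 1026 = 1.212×10^12 m³.
Δh = 1.212×10^12 / 3.62×10^14 = 3.35×10^-3 m = 3.35 mm.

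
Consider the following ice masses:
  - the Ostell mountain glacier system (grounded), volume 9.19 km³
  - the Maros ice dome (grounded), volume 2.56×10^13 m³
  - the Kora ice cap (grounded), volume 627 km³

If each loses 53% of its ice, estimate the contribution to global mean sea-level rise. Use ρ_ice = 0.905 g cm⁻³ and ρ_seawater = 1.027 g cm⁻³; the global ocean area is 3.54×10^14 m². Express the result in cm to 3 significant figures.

Ostell: 0.53 × 9.19 km³ × (905/1027) = 4.292 km³ of water.
Maros: 0.53 × 2.56×10^13 m³ × (905/1027) = 1.196×10^13 m³ of water.
Kora: 0.53 × 627 km³ × (905/1027) = 292.8 km³ of water.
Total added water ≈ 1.225×10^13 m³ over 3.54×10^14 m² → Δh = 0.0346 m = 3.46 cm.

≈ 3.46 cm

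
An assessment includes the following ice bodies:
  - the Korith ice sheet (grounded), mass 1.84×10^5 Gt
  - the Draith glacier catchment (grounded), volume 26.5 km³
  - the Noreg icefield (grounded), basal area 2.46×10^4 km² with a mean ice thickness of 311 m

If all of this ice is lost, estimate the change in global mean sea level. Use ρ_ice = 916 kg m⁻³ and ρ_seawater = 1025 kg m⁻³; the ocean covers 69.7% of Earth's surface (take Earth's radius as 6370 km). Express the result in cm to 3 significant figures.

Korith: 1.84×10^5 Gt = 1.840×10^17 kg; dividing by ρ_w = 1025 kg m⁻³ gives 1.795×10^14 m³ of water.
Draith: 26.5 km³ × (916/1025) = 23.68 km³ of water.
Noreg: ice volume = 2.46×10^4 km² × 311 m = 7651 km³; 7651 × (916/1025) = 6837 km³ of water.
Total added water ≈ 1.864×10^14 m³ over 3.55×10^14 m² → Δh = 0.524 m = 52.4 cm.

≈ 52.4 cm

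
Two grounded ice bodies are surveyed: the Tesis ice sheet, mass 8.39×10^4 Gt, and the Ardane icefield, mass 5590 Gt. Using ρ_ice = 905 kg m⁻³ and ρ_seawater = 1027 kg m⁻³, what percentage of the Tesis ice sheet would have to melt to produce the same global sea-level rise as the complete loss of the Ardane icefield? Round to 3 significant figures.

≈ 6.66 %

Equal sea-level rise means equal mass of meltwater, i.e. equal mass of ice lost.
Ice mass of Ardane: 5.590×10^15 kg; ice mass of Tesis: 8.390×10^16 kg.
Fraction required = 5.590×10^15 / 8.390×10^16 = 0.0666 → 6.66 %.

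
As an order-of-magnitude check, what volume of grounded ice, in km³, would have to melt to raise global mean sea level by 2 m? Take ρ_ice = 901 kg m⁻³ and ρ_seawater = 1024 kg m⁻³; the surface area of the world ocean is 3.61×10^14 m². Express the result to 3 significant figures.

≈ 8.21×10^5 km³

Required water volume = Δh × A = 2 m × 3.61×10^14 m² = 7.220×10^14 m³ = 7.220×10^5 km³.
Ice volume = water volume × ρ_w/ρ_ice = 7.220×10^5 × 1024/901 = 8.21×10^5 km³.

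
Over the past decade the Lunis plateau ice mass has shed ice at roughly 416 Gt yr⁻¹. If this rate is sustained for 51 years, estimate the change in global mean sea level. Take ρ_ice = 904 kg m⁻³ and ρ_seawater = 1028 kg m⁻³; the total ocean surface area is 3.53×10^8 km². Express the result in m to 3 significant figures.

Total mass lost = 416 Gt/yr × 51 yr = 2.122×10^4 Gt = 2.122×10^16 kg.
ρ_w = 1028 kg m⁻³, so water volume = 2.122×10^16 / 1028 = 2.064×10^13 m³.
Δh = 2.064×10^13 / 3.53×10^14 = 0.0585 m.

≈ 0.0585 m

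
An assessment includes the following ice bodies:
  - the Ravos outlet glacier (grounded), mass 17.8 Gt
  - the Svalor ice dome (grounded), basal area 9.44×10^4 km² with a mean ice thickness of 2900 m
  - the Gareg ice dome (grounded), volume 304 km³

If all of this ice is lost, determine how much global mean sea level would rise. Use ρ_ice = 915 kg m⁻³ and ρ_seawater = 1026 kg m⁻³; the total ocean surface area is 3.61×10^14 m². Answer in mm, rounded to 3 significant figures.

Ravos: 17.8 Gt = 1.780×10^13 kg; dividing by ρ_w = 1026 kg m⁻³ gives 1.735×10^10 m³ of water.
Svalor: ice volume = 9.44×10^4 km² × 2900 m = 2.738×10^5 km³; 2.738×10^5 × (915/1026) = 2.441×10^5 km³ of water.
Gareg: 304 km³ × (915/1026) = 271.1 km³ of water.
Total added water ≈ 2.444×10^14 m³ over 3.61×10^14 m² → Δh = 0.677 m = 677 mm.

≈ 677 mm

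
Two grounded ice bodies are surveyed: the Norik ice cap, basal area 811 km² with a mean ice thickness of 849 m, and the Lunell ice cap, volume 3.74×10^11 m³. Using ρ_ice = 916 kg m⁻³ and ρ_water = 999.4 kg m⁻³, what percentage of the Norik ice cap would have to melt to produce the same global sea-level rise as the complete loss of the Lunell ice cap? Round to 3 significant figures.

Equal sea-level rise means equal mass of meltwater, i.e. equal mass of ice lost.
Ice mass of Lunell: 3.426×10^14 kg; ice mass of Norik: 6.307×10^14 kg.
Fraction required = 3.426×10^14 / 6.307×10^14 = 0.543 → 54.3 %.

≈ 54.3 %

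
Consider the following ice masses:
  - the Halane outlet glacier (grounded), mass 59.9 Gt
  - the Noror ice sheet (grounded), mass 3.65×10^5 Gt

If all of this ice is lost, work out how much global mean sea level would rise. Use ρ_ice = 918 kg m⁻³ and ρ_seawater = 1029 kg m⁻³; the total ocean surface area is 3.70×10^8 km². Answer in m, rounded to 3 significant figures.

Halane: 59.9 Gt = 5.990×10^13 kg; dividing by ρ_w = 1029 kg m⁻³ gives 5.821×10^10 m³ of water.
Noror: 3.65×10^5 Gt = 3.650×10^17 kg; dividing by ρ_w = 1029 kg m⁻³ gives 3.547×10^14 m³ of water.
Total added water ≈ 3.548×10^14 m³ over 3.70×10^14 m² → Δh = 0.959 m.

≈ 0.959 m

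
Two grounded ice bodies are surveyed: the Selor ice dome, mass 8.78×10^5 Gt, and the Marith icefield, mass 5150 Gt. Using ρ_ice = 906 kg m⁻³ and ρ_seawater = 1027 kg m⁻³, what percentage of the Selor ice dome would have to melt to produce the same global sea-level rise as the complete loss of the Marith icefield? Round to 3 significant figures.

≈ 0.587 %

Equal sea-level rise means equal mass of meltwater, i.e. equal mass of ice lost.
Ice mass of Marith: 5.150×10^15 kg; ice mass of Selor: 8.780×10^17 kg.
Fraction required = 5.150×10^15 / 8.780×10^17 = 5.87×10^-3 → 0.587 %.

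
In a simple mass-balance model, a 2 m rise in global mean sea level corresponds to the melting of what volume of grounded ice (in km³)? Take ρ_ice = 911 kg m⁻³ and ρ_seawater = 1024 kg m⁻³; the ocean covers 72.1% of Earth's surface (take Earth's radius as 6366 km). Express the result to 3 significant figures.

Required water volume = Δh × A = 2 m × 3.67×10^14 m² = 7.344×10^14 m³ = 7.344×10^5 km³.
Ice volume = water volume × ρ_w/ρ_ice = 7.344×10^5 × 1024/911 = 8.25×10^5 km³.

≈ 8.25×10^5 km³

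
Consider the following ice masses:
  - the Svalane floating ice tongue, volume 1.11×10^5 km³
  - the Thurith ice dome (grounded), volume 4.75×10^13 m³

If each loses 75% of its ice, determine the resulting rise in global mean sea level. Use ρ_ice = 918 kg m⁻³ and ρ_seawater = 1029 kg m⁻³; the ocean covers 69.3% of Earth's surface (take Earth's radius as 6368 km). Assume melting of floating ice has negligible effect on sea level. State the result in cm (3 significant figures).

≈ 9.00 cm

The Svalane floating ice tongue is floating and already displaces its own weight of water, so its melt adds essentially nothing to sea level.
Thurith: 0.75 × 4.75×10^13 m³ × (918/1029) = 3.178×10^13 m³ of water.
Total added water ≈ 3.178×10^13 m³ over 3.53×10^14 m² → Δh = 0.0900 m = 9.00 cm.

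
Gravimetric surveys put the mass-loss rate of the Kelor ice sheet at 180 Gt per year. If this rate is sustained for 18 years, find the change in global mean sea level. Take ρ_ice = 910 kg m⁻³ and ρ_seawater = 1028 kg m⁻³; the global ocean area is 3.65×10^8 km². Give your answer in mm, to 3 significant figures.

≈ 8.63 mm

Total mass lost = 180 Gt/yr × 18 yr = 3240 Gt = 3.240×10^15 kg.
ρ_w = 1028 kg m⁻³, so water volume = 3.240×10^15 / 1028 = 3.152×10^12 m³.
Δh = 3.152×10^12 / 3.65×10^14 = 8.63×10^-3 m = 8.63 mm.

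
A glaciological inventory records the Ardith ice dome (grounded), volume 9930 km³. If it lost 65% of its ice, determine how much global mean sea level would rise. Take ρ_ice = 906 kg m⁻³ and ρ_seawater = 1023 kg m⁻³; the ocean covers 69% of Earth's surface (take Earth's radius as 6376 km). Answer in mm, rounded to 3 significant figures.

Ardith: 0.65 × 9930 km³ × (906/1023) = 5716 km³ of water.
Spread over 3.52×10^14 m² of ocean, Δh = 5.716×10^12 / 3.52×10^14 = 0.0162 m = 16.2 mm.

≈ 16.2 mm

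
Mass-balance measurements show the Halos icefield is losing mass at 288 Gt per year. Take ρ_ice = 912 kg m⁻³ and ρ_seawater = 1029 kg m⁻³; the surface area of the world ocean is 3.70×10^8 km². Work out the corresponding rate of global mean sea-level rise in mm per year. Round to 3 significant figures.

≈ 0.756 mm/yr

ρ_w = 1029 kg m⁻³. Annual water volume added = 288 Gt / ρ_w = 2.880×10^14 kg / 1029 kg m⁻³ = 2.799×10^11 m³.
Δh per year = 2.799×10^11 / 3.70×10^14 = 7.56×10^-4 m = 0.756 mm.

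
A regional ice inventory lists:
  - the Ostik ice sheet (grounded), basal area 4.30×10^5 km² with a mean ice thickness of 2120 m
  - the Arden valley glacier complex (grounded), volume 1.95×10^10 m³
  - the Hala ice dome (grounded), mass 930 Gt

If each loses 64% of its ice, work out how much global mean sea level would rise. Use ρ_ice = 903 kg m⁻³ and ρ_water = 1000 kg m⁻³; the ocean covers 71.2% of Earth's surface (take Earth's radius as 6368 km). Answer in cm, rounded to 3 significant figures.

≈ 145 cm

Ostik: ice volume = 4.30×10^5 km² × 2120 m = 9.116×10^5 km³; 0.64 × 9.116×10^5 × (903/1000) = 5.268×10^5 km³ of water.
Arden: 0.64 × 1.95×10^10 m³ × (903/1000) = 1.127×10^10 m³ of water.
Hala: 0.64 × 930 Gt = 5.952×10^14 kg; dividing by ρ_w = 1000 kg m⁻³ gives 5.952×10^11 m³ of water.
Total added water ≈ 5.274×10^14 m³ over 3.63×10^14 m² → Δh = 1.45 m = 145 cm.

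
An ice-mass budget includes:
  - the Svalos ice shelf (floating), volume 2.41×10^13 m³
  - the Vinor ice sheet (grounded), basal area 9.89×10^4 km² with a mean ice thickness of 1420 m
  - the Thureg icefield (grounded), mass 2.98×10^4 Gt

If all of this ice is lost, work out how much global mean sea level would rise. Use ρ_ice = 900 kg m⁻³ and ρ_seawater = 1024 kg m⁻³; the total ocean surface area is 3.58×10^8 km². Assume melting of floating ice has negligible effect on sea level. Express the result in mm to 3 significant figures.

The Svalos ice shelf is floating and already displaces its own weight of water, so its melt adds essentially nothing to sea level.
Vinor: ice volume = 9.89×10^4 km² × 1420 m = 1.404×10^5 km³; 1.404×10^5 × (900/1024) = 1.234×10^5 km³ of water.
Thureg: 2.98×10^4 Gt = 2.980×10^16 kg; dividing by ρ_w = 1024 kg m⁻³ gives 2.910×10^13 m³ of water.
Total added water ≈ 1.525×10^14 m³ over 3.58×10^14 m² → Δh = 0.426 m = 426 mm.

≈ 426 mm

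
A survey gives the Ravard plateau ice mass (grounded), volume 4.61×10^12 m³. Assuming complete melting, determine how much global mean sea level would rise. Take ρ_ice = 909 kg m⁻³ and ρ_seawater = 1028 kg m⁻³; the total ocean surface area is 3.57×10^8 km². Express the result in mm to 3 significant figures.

Ravard: 4.61×10^12 m³ × (909/1028) = 4.076×10^12 m³ of water.
Spread over 3.57×10^14 m² of ocean, Δh = 4.076×10^12 / 3.57×10^14 = 0.0114 m = 11.4 mm.

≈ 11.4 mm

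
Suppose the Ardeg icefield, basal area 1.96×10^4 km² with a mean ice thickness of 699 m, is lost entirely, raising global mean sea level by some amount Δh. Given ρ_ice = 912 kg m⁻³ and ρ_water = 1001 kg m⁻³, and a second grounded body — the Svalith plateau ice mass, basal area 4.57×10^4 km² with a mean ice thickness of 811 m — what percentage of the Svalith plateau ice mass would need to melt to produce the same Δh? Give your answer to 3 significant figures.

Equal sea-level rise means equal mass of meltwater, i.e. equal mass of ice lost.
Ice mass of Ardeg: 1.249×10^16 kg; ice mass of Svalith: 3.380×10^16 kg.
Fraction required = 1.249×10^16 / 3.380×10^16 = 0.370 → 37.0 %.

≈ 37.0 %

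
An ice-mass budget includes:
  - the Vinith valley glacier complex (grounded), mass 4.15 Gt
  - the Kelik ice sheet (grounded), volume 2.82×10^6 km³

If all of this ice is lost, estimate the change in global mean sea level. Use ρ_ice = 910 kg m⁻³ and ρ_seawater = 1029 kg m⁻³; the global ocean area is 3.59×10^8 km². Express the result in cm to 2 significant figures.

≈ 690 cm

Vinith: 4.15 Gt = 4.150×10^12 kg; dividing by ρ_w = 1029 kg m⁻³ gives 4.033×10^9 m³ of water.
Kelik: 2.82×10^6 km³ × (910/1029) = 2.494×10^6 km³ of water.
Total added water ≈ 2.494×10^15 m³ over 3.59×10^14 m² → Δh = 6.95 m = 690 cm.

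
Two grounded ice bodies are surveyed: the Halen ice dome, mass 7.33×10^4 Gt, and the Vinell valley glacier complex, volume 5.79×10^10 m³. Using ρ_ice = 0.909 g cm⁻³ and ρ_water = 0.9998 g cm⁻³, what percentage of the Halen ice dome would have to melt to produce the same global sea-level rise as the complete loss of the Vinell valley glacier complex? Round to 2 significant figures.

Equal sea-level rise means equal mass of meltwater, i.e. equal mass of ice lost.
Ice mass of Vinell: 5.263×10^13 kg; ice mass of Halen: 7.330×10^16 kg.
Fraction required = 5.263×10^13 / 7.330×10^16 = 7.18×10^-4 → 0.072 %.

≈ 0.072 %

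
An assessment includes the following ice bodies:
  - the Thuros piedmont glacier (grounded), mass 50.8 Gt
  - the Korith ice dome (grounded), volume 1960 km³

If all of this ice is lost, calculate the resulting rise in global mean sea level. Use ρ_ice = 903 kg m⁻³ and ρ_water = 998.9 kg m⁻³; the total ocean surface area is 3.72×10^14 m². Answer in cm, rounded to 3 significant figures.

Thuros: 50.8 Gt = 5.080×10^13 kg; dividing by ρ_w = 998.9 kg m⁻³ gives 5.086×10^10 m³ of water.
Korith: 1960 km³ × (903/998.9) = 1772 km³ of water.
Total added water ≈ 1.823×10^12 m³ over 3.72×10^14 m² → Δh = 4.90×10^-3 m = 0.490 cm.

≈ 0.490 cm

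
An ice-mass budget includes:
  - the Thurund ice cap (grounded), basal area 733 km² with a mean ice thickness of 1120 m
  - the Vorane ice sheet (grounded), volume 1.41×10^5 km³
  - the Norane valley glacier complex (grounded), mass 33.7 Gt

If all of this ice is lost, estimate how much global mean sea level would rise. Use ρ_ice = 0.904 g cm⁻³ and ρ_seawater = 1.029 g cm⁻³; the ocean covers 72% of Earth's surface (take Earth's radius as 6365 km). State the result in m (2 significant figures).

Thurund: ice volume = 733 km² × 1120 m = 821.0 km³; 821.0 × (904/1029) = 721.2 km³ of water.
Vorane: 1.41×10^5 km³ × (904/1029) = 1.239×10^5 km³ of water.
Norane: 33.7 Gt = 3.370×10^13 kg; dividing by ρ_w = 1.029 g cm⁻³ = 1029 kg m⁻³ gives 3.275×10^10 m³ of water.
Total added water ≈ 1.246×10^14 m³ over 3.67×10^14 m² → Δh = 0.340 m.

≈ 0.34 m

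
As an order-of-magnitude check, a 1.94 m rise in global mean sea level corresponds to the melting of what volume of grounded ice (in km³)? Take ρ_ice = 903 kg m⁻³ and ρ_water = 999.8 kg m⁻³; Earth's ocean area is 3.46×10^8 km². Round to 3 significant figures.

≈ 7.43×10^5 km³

Required water volume = Δh × A = 1.94 m × 3.46×10^14 m² = 6.712×10^14 m³ = 6.712×10^5 km³.
Ice volume = water volume × ρ_w/ρ_ice = 6.712×10^5 × 999.8/903 = 7.43×10^5 km³.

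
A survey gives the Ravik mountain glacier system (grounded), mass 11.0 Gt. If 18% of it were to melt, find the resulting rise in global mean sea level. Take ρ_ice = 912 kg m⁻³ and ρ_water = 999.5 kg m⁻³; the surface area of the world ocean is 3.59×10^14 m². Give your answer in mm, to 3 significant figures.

Ravik: 0.18 × 11.0 Gt = 1.980×10^12 kg; dividing by ρ_w = 999.5 kg m⁻³ gives 1.981×10^9 m³ of water.
Spread over 3.59×10^14 m² of ocean, Δh = 1.981×10^9 / 3.59×10^14 = 5.52×10^-6 m = 5.52×10^-3 mm.

≈ 5.52×10^-3 mm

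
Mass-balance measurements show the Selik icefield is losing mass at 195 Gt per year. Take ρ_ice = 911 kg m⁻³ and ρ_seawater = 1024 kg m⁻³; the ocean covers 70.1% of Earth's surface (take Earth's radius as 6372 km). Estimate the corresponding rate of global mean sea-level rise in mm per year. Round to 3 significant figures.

ρ_w = 1024 kg m⁻³. Annual water volume added = 195 Gt / ρ_w = 1.950×10^14 kg / 1024 kg m⁻³ = 1.904×10^11 m³.
Δh per year = 1.904×10^11 / 3.58×10^14 = 5.32×10^-4 m = 0.532 mm.

≈ 0.532 mm/yr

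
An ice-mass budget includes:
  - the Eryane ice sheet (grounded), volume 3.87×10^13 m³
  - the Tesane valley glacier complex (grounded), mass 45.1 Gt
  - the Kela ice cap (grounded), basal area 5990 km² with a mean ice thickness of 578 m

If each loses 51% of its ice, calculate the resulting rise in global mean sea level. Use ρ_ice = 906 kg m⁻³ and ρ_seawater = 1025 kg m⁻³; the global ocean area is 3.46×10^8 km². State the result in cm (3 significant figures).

Eryane: 0.51 × 3.87×10^13 m³ × (906/1025) = 1.745×10^13 m³ of water.
Tesane: 0.51 × 45.1 Gt = 2.300×10^13 kg; dividing by ρ_w = 1025 kg m⁻³ gives 2.244×10^10 m³ of water.
Kela: ice volume = 5990 km² × 578 m = 3462 km³; 0.51 × 3462 × (906/1025) = 1561 km³ of water.
Total added water ≈ 1.903×10^13 m³ over 3.46×10^14 m² → Δh = 0.0550 m = 5.50 cm.

≈ 5.50 cm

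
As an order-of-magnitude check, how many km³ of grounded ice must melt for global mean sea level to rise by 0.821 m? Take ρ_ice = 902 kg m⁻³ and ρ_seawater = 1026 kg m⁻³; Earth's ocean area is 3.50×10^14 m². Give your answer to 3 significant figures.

Required water volume = Δh × A = 0.821 m × 3.50×10^14 m² = 2.874×10^14 m³ = 2.874×10^5 km³.
Ice volume = water volume × ρ_w/ρ_ice = 2.874×10^5 × 1026/902 = 3.27×10^5 km³.

≈ 3.27×10^5 km³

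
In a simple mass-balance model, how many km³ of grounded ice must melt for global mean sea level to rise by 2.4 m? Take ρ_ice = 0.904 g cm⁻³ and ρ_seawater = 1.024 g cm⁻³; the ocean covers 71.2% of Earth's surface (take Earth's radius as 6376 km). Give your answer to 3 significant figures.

≈ 9.89×10^5 km³

Required water volume = Δh × A = 2.4 m × 3.64×10^14 m² = 8.730×10^14 m³ = 8.730×10^5 km³.
Ice volume = water volume × ρ_w/ρ_ice = 8.730×10^5 × 1024/904 = 9.89×10^5 km³.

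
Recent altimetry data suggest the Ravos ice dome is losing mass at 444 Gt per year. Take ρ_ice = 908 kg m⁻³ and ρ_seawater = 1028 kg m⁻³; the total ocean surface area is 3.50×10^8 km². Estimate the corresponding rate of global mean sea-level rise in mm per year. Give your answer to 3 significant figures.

ρ_w = 1028 kg m⁻³. Annual water volume added = 444 Gt / ρ_w = 4.440×10^14 kg / 1028 kg m⁻³ = 4.319×10^11 m³.
Δh per year = 4.319×10^11 / 3.50×10^14 = 1.23×10^-3 m = 1.23 mm.

≈ 1.23 mm/yr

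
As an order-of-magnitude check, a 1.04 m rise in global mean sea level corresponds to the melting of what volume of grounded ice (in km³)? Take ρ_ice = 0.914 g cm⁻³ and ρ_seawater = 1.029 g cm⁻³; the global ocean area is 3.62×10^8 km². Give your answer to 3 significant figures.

Required water volume = Δh × A = 1.04 m × 3.62×10^14 m² = 3.765×10^14 m³ = 3.765×10^5 km³.
Ice volume = water volume × ρ_w/ρ_ice = 3.765×10^5 × 1029/914 = 4.24×10^5 km³.

≈ 4.24×10^5 km³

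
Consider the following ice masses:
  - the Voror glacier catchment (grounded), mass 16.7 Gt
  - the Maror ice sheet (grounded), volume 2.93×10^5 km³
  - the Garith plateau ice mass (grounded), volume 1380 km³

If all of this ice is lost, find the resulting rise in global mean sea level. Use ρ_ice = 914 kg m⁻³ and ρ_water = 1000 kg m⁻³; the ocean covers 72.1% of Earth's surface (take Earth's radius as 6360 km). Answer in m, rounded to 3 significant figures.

≈ 0.734 m

Voror: 16.7 Gt = 1.670×10^13 kg; dividing by ρ_w = 1000 kg m⁻³ gives 1.670×10^10 m³ of water.
Maror: 2.93×10^5 km³ × (914/1000) = 2.678×10^5 km³ of water.
Garith: 1380 km³ × (914/1000) = 1261 km³ of water.
Total added water ≈ 2.691×10^14 m³ over 3.66×10^14 m² → Δh = 0.734 m.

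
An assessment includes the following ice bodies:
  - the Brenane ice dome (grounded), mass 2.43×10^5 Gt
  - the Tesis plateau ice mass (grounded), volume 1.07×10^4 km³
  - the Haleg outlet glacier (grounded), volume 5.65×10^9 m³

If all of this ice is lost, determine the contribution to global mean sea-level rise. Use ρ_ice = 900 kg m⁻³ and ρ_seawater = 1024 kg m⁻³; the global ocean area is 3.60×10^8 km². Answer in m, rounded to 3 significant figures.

Brenane: 2.43×10^5 Gt = 2.430×10^17 kg; dividing by ρ_w = 1024 kg m⁻³ gives 2.373×10^14 m³ of water.
Tesis: 1.07×10^4 km³ × (900/1024) = 9404 km³ of water.
Haleg: 5.65×10^9 m³ × (900/1024) = 4.966×10^9 m³ of water.
Total added water ≈ 2.467×10^14 m³ over 3.60×10^14 m² → Δh = 0.685 m.

≈ 0.685 m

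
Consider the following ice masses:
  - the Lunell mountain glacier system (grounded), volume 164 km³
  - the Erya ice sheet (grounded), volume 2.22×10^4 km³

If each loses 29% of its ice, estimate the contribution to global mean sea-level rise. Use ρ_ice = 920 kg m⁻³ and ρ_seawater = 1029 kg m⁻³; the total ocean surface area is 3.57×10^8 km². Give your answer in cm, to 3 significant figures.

Lunell: 0.29 × 164 km³ × (920/1029) = 42.52 km³ of water.
Erya: 0.29 × 2.22×10^4 km³ × (920/1029) = 5756 km³ of water.
Total added water ≈ 5.799×10^12 m³ over 3.57×10^14 m² → Δh = 0.0162 m = 1.62 cm.

≈ 1.62 cm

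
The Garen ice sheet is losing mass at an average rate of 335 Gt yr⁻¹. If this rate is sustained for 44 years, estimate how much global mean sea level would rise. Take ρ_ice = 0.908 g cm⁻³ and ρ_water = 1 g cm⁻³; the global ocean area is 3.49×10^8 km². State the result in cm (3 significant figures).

≈ 4.22 cm

Total mass lost = 335 Gt/yr × 44 yr = 1.474×10^4 Gt = 1.474×10^16 kg.
ρ_w = 1 g cm⁻³ = 1000 kg m⁻³, so water volume = 1.474×10^16 / 1000 = 1.474×10^13 m³.
Δh = 1.474×10^13 / 3.49×10^14 = 0.0422 m = 4.22 cm.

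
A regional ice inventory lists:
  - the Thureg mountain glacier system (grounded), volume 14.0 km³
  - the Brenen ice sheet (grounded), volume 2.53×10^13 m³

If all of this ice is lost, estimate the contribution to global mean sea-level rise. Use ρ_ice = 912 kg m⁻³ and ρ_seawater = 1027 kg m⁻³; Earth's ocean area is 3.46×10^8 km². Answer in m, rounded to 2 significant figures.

≈ 0.065 m

Thureg: 14.0 km³ × (912/1027) = 12.43 km³ of water.
Brenen: 2.53×10^13 m³ × (912/1027) = 2.247×10^13 m³ of water.
Total added water ≈ 2.248×10^13 m³ over 3.46×10^14 m² → Δh = 0.0650 m.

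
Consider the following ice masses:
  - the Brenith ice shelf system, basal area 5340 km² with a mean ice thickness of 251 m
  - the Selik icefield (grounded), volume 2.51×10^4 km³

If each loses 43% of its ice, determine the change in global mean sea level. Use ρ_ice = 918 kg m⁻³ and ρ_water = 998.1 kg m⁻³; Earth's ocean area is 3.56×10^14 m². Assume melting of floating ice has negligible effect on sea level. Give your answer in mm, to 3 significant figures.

The Brenith ice shelf system is floating and already displaces its own weight of water, so its melt adds essentially nothing to sea level.
Selik: 0.43 × 2.51×10^4 km³ × (918/998.1) = 9927 km³ of water.
Total added water ≈ 9.927×10^12 m³ over 3.56×10^14 m² → Δh = 0.0279 m = 27.9 mm.

≈ 27.9 mm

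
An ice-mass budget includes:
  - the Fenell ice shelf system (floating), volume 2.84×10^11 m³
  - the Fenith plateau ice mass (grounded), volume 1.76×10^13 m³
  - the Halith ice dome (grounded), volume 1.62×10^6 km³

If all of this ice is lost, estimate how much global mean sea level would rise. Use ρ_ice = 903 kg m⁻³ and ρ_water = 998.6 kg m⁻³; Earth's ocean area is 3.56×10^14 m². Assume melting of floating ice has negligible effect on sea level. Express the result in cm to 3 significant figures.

≈ 416 cm

The Fenell ice shelf system is floating and already displaces its own weight of water, so its melt adds essentially nothing to sea level.
Fenith: 1.76×10^13 m³ × (903/998.6) = 1.592×10^13 m³ of water.
Halith: 1.62×10^6 km³ × (903/998.6) = 1.465×10^6 km³ of water.
Total added water ≈ 1.481×10^15 m³ over 3.56×10^14 m² → Δh = 4.16 m = 416 cm.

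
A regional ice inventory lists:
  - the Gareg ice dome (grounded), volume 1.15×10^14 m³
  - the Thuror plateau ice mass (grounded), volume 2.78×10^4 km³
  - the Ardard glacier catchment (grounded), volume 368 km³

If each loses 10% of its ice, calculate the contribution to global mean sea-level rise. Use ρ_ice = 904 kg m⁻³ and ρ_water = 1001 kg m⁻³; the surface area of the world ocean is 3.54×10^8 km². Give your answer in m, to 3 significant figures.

≈ 0.0365 m

Gareg: 0.1 × 1.15×10^14 m³ × (904/1001) = 1.039×10^13 m³ of water.
Thuror: 0.1 × 2.78×10^4 km³ × (904/1001) = 2511 km³ of water.
Ardard: 0.1 × 368 km³ × (904/1001) = 33.23 km³ of water.
Total added water ≈ 1.293×10^13 m³ over 3.54×10^14 m² → Δh = 0.0365 m.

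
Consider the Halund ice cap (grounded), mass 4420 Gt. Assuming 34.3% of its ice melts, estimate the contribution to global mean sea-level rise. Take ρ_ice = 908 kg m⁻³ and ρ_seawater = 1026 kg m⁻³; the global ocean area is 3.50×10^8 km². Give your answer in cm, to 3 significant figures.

Halund: 0.343 × 4420 Gt = 1.516×10^15 kg; dividing by ρ_w = 1026 kg m⁻³ gives 1.478×10^12 m³ of water.
Spread over 3.50×10^14 m² of ocean, Δh = 1.478×10^12 / 3.50×10^14 = 4.22×10^-3 m = 0.422 cm.

≈ 0.422 cm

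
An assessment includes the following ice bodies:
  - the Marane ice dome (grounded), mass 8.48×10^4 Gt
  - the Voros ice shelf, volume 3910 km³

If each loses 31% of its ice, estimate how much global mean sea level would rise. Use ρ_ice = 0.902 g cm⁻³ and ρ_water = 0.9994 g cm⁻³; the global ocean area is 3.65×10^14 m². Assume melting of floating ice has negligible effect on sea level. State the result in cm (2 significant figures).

≈ 7.2 cm

Marane: 0.31 × 8.48×10^4 Gt = 2.629×10^16 kg; dividing by ρ_w = 0.9994 g cm⁻³ = 999.4 kg m⁻³ gives 2.630×10^13 m³ of water.
The Voros ice shelf is floating and already displaces its own weight of water, so its melt adds essentially nothing to sea level.
Total added water ≈ 2.630×10^13 m³ over 3.65×10^14 m² → Δh = 0.0721 m = 7.2 cm.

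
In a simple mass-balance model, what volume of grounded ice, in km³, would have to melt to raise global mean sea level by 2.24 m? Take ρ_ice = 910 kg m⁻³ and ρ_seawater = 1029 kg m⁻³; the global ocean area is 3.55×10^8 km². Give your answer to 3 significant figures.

≈ 8.99×10^5 km³

Required water volume = Δh × A = 2.24 m × 3.55×10^14 m² = 7.952×10^14 m³ = 7.952×10^5 km³.
Ice volume = water volume × ρ_w/ρ_ice = 7.952×10^5 × 1029/910 = 8.99×10^5 km³.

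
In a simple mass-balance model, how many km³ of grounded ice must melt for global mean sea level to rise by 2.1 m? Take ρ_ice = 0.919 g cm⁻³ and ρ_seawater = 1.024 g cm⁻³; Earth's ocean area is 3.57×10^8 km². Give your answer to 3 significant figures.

≈ 8.35×10^5 km³

Required water volume = Δh × A = 2.1 m × 3.57×10^14 m² = 7.497×10^14 m³ = 7.497×10^5 km³.
Ice volume = water volume × ρ_w/ρ_ice = 7.497×10^5 × 1024/919 = 8.35×10^5 km³.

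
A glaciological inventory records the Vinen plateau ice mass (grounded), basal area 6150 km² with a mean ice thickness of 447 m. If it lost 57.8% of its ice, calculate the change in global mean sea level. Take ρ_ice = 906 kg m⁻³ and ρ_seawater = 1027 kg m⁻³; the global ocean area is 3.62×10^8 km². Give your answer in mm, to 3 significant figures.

≈ 3.87 mm

Vinen: ice volume = 6150 km² × 447 m = 2749 km³; 0.578 × 2749 × (906/1027) = 1402 km³ of water.
Spread over 3.62×10^14 m² of ocean, Δh = 1.402×10^12 / 3.62×10^14 = 3.87×10^-3 m = 3.87 mm.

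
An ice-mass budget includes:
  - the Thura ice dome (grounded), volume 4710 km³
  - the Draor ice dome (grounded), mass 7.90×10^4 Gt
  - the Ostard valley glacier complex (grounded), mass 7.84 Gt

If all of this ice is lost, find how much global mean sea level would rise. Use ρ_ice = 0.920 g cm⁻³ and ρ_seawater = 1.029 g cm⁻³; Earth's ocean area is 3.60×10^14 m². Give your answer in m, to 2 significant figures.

≈ 0.22 m

Thura: 4710 km³ × (920/1029) = 4211 km³ of water.
Draor: 7.90×10^4 Gt = 7.900×10^16 kg; dividing by ρ_w = 1.029 g cm⁻³ = 1029 kg m⁻³ gives 7.677×10^13 m³ of water.
Ostard: 7.84 Gt = 7.840×10^12 kg; dividing by ρ_w = 1029 kg m⁻³ gives 7.619×10^9 m³ of water.
Total added water ≈ 8.099×10^13 m³ over 3.60×10^14 m² → Δh = 0.225 m.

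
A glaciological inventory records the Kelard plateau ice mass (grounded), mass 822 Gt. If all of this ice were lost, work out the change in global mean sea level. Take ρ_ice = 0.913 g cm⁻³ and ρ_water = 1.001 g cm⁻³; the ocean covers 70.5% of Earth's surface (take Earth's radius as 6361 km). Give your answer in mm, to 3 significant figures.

Kelard: 822 Gt = 8.220×10^14 kg; dividing by ρ_w = 1.001 g cm⁻³ = 1001 kg m⁻³ gives 8.212×10^11 m³ of water.
Spread over 3.58×10^14 m² of ocean, Δh = 8.212×10^11 / 3.58×10^14 = 2.29×10^-3 m = 2.29 mm.

≈ 2.29 mm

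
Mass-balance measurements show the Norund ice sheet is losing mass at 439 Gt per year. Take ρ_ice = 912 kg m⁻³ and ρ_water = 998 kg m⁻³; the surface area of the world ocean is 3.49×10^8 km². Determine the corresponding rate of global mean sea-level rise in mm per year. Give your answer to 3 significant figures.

ρ_w = 998 kg m⁻³. Annual water volume added = 439 Gt / ρ_w = 4.390×10^14 kg / 998 kg m⁻³ = 4.399×10^11 m³.
Δh per year = 4.399×10^11 / 3.49×10^14 = 1.26×10^-3 m = 1.26 mm.

≈ 1.26 mm/yr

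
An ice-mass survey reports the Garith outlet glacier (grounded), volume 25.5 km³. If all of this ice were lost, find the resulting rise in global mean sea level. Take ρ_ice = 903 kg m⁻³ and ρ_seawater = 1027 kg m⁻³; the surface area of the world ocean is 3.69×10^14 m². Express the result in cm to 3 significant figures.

Garith: 25.5 km³ × (903/1027) = 22.42 km³ of water.
Spread over 3.69×10^14 m² of ocean, Δh = 2.242×10^10 / 3.69×10^14 = 6.08×10^-5 m = 6.08×10^-3 cm.

≈ 6.08×10^-3 cm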